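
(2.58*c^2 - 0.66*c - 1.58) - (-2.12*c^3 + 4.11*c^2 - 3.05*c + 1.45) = 2.12*c^3 - 1.53*c^2 + 2.39*c - 3.03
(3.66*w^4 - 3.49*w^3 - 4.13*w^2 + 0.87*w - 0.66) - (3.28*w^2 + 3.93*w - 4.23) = 3.66*w^4 - 3.49*w^3 - 7.41*w^2 - 3.06*w + 3.57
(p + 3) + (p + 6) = 2*p + 9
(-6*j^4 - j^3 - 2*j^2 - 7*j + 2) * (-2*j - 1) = 12*j^5 + 8*j^4 + 5*j^3 + 16*j^2 + 3*j - 2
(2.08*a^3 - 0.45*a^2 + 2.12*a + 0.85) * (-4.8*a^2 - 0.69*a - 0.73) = -9.984*a^5 + 0.7248*a^4 - 11.3839*a^3 - 5.2143*a^2 - 2.1341*a - 0.6205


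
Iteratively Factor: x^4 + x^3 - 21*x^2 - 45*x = (x + 3)*(x^3 - 2*x^2 - 15*x) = x*(x + 3)*(x^2 - 2*x - 15) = x*(x - 5)*(x + 3)*(x + 3)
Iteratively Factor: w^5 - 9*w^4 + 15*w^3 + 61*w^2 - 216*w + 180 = (w + 3)*(w^4 - 12*w^3 + 51*w^2 - 92*w + 60) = (w - 2)*(w + 3)*(w^3 - 10*w^2 + 31*w - 30) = (w - 3)*(w - 2)*(w + 3)*(w^2 - 7*w + 10) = (w - 5)*(w - 3)*(w - 2)*(w + 3)*(w - 2)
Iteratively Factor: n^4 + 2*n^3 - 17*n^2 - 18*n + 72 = (n + 4)*(n^3 - 2*n^2 - 9*n + 18) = (n - 3)*(n + 4)*(n^2 + n - 6) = (n - 3)*(n - 2)*(n + 4)*(n + 3)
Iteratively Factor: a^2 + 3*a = (a + 3)*(a)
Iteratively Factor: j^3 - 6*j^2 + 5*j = (j - 1)*(j^2 - 5*j) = j*(j - 1)*(j - 5)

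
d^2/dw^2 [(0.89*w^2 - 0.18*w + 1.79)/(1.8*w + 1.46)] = (1.77635683940025e-15*w + 16.339528)/(5.832*w^3 + 14.1912*w^2 + 11.51064*w + 3.112136)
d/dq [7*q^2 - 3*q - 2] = 14*q - 3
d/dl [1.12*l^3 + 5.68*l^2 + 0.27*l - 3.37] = 3.36*l^2 + 11.36*l + 0.27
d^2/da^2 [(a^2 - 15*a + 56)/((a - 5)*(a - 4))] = 12*(-a^3 + 18*a^2 - 102*a + 186)/(a^6 - 27*a^5 + 303*a^4 - 1809*a^3 + 6060*a^2 - 10800*a + 8000)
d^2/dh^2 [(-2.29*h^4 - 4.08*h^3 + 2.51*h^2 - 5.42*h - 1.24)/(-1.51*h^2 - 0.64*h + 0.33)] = (10.442858*h^6 + 13.278336*h^5 - 1.21873800000002*h^4 + 29.237708*h^3 + 7.28194199999999*h^2 + 26.060604*h + 3.994322)/(3.442951*h^6 + 4.377792*h^5 - 0.401811*h^4 - 1.651328*h^3 + 0.087813*h^2 + 0.209088*h - 0.035937)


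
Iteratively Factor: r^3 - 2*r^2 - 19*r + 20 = (r - 1)*(r^2 - r - 20) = (r - 1)*(r + 4)*(r - 5)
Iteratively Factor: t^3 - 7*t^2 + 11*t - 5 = (t - 1)*(t^2 - 6*t + 5) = (t - 5)*(t - 1)*(t - 1)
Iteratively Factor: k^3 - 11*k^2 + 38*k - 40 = (k - 2)*(k^2 - 9*k + 20) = (k - 4)*(k - 2)*(k - 5)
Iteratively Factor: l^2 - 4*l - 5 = (l + 1)*(l - 5)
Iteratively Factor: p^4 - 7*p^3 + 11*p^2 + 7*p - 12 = (p - 3)*(p^3 - 4*p^2 - p + 4) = (p - 3)*(p - 1)*(p^2 - 3*p - 4) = (p - 3)*(p - 1)*(p + 1)*(p - 4)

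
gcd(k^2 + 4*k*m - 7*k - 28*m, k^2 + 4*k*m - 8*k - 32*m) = k + 4*m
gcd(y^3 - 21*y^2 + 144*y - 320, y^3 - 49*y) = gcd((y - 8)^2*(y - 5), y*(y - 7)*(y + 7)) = 1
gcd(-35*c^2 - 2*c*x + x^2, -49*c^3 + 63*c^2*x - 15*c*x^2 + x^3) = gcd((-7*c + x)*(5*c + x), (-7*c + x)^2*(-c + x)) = -7*c + x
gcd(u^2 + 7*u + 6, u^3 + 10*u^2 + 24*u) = u + 6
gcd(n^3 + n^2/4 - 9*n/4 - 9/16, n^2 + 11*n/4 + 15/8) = n + 3/2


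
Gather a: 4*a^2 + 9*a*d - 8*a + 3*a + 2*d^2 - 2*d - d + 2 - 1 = 4*a^2 + a*(9*d - 5) + 2*d^2 - 3*d + 1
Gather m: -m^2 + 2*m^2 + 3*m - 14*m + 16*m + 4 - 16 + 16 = m^2 + 5*m + 4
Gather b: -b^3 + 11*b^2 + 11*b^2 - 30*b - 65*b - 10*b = -b^3 + 22*b^2 - 105*b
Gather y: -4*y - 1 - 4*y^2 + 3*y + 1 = -4*y^2 - y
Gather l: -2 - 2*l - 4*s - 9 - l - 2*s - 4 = -3*l - 6*s - 15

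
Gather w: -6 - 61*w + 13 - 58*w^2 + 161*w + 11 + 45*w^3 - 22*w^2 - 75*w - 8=45*w^3 - 80*w^2 + 25*w + 10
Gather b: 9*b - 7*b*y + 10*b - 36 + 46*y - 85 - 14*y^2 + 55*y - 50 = b*(19 - 7*y) - 14*y^2 + 101*y - 171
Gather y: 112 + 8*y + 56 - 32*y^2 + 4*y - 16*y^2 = -48*y^2 + 12*y + 168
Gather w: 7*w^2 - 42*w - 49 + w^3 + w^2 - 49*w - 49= w^3 + 8*w^2 - 91*w - 98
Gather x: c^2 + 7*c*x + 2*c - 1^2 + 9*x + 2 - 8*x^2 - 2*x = c^2 + 2*c - 8*x^2 + x*(7*c + 7) + 1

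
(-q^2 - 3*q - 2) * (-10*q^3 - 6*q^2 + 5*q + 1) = 10*q^5 + 36*q^4 + 33*q^3 - 4*q^2 - 13*q - 2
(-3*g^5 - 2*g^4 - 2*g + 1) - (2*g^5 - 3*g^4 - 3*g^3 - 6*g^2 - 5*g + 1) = -5*g^5 + g^4 + 3*g^3 + 6*g^2 + 3*g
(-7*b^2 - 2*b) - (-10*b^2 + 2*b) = 3*b^2 - 4*b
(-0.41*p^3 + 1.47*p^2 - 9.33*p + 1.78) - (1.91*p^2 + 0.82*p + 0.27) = -0.41*p^3 - 0.44*p^2 - 10.15*p + 1.51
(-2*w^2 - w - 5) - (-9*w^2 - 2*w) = 7*w^2 + w - 5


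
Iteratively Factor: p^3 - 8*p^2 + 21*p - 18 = (p - 2)*(p^2 - 6*p + 9) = (p - 3)*(p - 2)*(p - 3)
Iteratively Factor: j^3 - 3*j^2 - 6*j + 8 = (j - 1)*(j^2 - 2*j - 8) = (j - 1)*(j + 2)*(j - 4)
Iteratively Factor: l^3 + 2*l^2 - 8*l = (l - 2)*(l^2 + 4*l) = (l - 2)*(l + 4)*(l)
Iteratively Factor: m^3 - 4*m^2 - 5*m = (m)*(m^2 - 4*m - 5) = m*(m - 5)*(m + 1)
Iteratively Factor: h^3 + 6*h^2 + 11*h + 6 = (h + 2)*(h^2 + 4*h + 3) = (h + 1)*(h + 2)*(h + 3)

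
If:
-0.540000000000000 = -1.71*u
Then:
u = 0.32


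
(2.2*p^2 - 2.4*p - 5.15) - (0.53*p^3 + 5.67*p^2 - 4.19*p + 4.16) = -0.53*p^3 - 3.47*p^2 + 1.79*p - 9.31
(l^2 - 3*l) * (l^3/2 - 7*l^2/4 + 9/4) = l^5/2 - 13*l^4/4 + 21*l^3/4 + 9*l^2/4 - 27*l/4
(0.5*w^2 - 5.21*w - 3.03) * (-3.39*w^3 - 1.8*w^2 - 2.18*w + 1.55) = -1.695*w^5 + 16.7619*w^4 + 18.5597*w^3 + 17.5868*w^2 - 1.4701*w - 4.6965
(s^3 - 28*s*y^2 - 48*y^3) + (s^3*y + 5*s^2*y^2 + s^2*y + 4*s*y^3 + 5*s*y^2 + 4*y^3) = s^3*y + s^3 + 5*s^2*y^2 + s^2*y + 4*s*y^3 - 23*s*y^2 - 44*y^3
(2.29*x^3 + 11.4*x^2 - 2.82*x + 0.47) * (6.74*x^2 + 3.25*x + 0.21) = 15.4346*x^5 + 84.2785*x^4 + 18.5241*x^3 - 3.6032*x^2 + 0.9353*x + 0.0987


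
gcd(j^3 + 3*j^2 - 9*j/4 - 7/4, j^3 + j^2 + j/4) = j + 1/2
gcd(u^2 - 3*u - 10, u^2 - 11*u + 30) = u - 5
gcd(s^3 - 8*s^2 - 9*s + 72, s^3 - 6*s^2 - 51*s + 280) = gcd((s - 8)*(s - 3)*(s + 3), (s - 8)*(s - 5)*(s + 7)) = s - 8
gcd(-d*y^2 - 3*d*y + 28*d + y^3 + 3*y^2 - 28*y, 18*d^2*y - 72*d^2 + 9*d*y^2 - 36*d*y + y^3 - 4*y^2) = y - 4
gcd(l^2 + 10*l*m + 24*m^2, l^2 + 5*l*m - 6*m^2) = l + 6*m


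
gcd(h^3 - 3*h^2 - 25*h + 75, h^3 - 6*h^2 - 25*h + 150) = h^2 - 25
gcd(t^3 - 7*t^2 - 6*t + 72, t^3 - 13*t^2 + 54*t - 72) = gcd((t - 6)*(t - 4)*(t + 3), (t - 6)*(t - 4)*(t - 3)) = t^2 - 10*t + 24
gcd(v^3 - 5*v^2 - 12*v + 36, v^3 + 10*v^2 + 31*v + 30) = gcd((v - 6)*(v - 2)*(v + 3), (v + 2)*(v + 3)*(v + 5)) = v + 3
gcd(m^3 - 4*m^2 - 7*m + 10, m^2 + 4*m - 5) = m - 1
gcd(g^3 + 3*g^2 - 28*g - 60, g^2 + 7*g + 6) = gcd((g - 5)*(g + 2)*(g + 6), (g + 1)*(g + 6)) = g + 6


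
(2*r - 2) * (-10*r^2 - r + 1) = -20*r^3 + 18*r^2 + 4*r - 2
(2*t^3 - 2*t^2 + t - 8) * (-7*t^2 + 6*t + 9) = -14*t^5 + 26*t^4 - t^3 + 44*t^2 - 39*t - 72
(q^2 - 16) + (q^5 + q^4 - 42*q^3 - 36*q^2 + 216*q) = q^5 + q^4 - 42*q^3 - 35*q^2 + 216*q - 16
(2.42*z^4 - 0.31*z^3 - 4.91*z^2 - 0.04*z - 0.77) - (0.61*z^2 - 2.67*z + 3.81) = 2.42*z^4 - 0.31*z^3 - 5.52*z^2 + 2.63*z - 4.58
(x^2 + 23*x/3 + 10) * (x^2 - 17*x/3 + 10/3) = x^4 + 2*x^3 - 271*x^2/9 - 280*x/9 + 100/3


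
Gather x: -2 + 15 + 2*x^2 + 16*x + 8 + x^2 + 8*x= 3*x^2 + 24*x + 21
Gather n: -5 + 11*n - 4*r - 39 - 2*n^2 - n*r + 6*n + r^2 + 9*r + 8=-2*n^2 + n*(17 - r) + r^2 + 5*r - 36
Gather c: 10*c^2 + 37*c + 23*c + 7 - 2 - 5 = 10*c^2 + 60*c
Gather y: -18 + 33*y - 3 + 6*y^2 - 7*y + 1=6*y^2 + 26*y - 20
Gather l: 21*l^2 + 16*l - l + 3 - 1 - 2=21*l^2 + 15*l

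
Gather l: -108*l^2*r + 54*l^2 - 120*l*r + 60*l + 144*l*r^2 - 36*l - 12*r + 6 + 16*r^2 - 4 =l^2*(54 - 108*r) + l*(144*r^2 - 120*r + 24) + 16*r^2 - 12*r + 2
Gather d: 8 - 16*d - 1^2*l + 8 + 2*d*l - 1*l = d*(2*l - 16) - 2*l + 16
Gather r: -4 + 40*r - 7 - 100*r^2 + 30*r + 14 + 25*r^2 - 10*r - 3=-75*r^2 + 60*r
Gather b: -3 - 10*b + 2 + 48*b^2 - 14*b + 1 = 48*b^2 - 24*b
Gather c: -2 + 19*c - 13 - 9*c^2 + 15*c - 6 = -9*c^2 + 34*c - 21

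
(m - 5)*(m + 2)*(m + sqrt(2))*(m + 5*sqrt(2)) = m^4 - 3*m^3 + 6*sqrt(2)*m^3 - 18*sqrt(2)*m^2 - 60*sqrt(2)*m - 30*m - 100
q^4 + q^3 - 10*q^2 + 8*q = q*(q - 2)*(q - 1)*(q + 4)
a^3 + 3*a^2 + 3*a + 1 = (a + 1)^3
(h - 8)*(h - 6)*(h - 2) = h^3 - 16*h^2 + 76*h - 96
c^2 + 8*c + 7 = (c + 1)*(c + 7)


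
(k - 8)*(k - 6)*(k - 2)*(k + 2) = k^4 - 14*k^3 + 44*k^2 + 56*k - 192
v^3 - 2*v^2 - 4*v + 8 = (v - 2)^2*(v + 2)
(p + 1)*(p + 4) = p^2 + 5*p + 4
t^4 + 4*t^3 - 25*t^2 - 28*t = t*(t - 4)*(t + 1)*(t + 7)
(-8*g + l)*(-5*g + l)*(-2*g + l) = -80*g^3 + 66*g^2*l - 15*g*l^2 + l^3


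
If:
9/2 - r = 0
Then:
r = 9/2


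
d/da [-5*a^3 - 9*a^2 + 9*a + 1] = -15*a^2 - 18*a + 9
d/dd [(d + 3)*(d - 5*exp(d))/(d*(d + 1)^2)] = (-5*d^3*exp(d) - d^3 - 10*d^2*exp(d) - 5*d^2 + 30*d*exp(d) + 15*exp(d))/(d^2*(d^3 + 3*d^2 + 3*d + 1))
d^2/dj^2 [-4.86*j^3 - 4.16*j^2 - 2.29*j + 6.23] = -29.16*j - 8.32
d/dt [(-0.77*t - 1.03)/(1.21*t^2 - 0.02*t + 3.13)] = (0.9317*t^2 + 2.4926*t - 2.4307)/(1.4641*t^4 - 0.0484*t^3 + 7.575*t^2 - 0.1252*t + 9.7969)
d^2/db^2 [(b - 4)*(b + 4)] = 2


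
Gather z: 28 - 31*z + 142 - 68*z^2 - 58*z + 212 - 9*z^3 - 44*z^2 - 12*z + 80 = -9*z^3 - 112*z^2 - 101*z + 462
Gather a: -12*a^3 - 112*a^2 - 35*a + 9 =-12*a^3 - 112*a^2 - 35*a + 9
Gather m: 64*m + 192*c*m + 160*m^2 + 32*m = 160*m^2 + m*(192*c + 96)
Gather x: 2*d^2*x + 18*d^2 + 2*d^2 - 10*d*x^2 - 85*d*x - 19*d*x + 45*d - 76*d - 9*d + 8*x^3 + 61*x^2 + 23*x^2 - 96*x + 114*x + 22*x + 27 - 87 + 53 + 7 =20*d^2 - 40*d + 8*x^3 + x^2*(84 - 10*d) + x*(2*d^2 - 104*d + 40)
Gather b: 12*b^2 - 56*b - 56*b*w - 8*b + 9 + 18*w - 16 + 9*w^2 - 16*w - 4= 12*b^2 + b*(-56*w - 64) + 9*w^2 + 2*w - 11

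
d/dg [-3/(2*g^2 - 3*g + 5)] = 3*(4*g - 3)/(2*g^2 - 3*g + 5)^2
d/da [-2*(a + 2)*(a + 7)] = -4*a - 18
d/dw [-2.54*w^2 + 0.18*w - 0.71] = 0.18 - 5.08*w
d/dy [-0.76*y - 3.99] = -0.760000000000000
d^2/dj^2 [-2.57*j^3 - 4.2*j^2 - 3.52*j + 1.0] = -15.42*j - 8.4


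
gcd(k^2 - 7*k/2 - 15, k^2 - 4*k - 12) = k - 6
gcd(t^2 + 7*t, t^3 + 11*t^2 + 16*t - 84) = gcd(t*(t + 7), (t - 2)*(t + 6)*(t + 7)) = t + 7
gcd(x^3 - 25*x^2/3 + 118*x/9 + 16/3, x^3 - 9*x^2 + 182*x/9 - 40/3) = x - 6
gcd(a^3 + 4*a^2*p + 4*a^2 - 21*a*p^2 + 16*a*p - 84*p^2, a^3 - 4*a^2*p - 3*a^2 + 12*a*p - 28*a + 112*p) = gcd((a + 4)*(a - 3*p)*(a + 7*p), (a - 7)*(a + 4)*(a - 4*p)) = a + 4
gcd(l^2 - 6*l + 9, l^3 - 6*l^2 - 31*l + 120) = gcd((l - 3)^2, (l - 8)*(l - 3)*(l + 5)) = l - 3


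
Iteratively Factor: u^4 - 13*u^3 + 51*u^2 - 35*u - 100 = (u - 5)*(u^3 - 8*u^2 + 11*u + 20) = (u - 5)*(u + 1)*(u^2 - 9*u + 20) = (u - 5)*(u - 4)*(u + 1)*(u - 5)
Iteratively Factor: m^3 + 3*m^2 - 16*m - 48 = (m - 4)*(m^2 + 7*m + 12) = (m - 4)*(m + 3)*(m + 4)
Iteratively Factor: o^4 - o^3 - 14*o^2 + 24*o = (o)*(o^3 - o^2 - 14*o + 24) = o*(o - 3)*(o^2 + 2*o - 8) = o*(o - 3)*(o + 4)*(o - 2)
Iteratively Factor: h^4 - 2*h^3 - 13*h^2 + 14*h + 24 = (h + 3)*(h^3 - 5*h^2 + 2*h + 8) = (h + 1)*(h + 3)*(h^2 - 6*h + 8) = (h - 4)*(h + 1)*(h + 3)*(h - 2)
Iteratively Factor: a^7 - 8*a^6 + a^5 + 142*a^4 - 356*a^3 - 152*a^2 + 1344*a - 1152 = (a + 4)*(a^6 - 12*a^5 + 49*a^4 - 54*a^3 - 140*a^2 + 408*a - 288) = (a - 4)*(a + 4)*(a^5 - 8*a^4 + 17*a^3 + 14*a^2 - 84*a + 72) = (a - 4)*(a - 3)*(a + 4)*(a^4 - 5*a^3 + 2*a^2 + 20*a - 24) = (a - 4)*(a - 3)*(a - 2)*(a + 4)*(a^3 - 3*a^2 - 4*a + 12) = (a - 4)*(a - 3)*(a - 2)^2*(a + 4)*(a^2 - a - 6) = (a - 4)*(a - 3)*(a - 2)^2*(a + 2)*(a + 4)*(a - 3)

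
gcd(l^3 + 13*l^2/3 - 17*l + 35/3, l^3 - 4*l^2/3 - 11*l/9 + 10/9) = l - 5/3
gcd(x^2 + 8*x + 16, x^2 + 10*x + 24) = x + 4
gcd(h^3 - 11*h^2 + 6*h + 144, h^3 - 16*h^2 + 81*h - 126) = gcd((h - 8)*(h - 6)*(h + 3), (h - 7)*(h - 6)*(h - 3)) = h - 6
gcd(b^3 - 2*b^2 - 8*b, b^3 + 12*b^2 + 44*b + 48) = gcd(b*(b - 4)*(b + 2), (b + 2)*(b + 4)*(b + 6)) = b + 2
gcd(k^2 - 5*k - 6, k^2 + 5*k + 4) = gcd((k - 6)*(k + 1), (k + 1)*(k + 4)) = k + 1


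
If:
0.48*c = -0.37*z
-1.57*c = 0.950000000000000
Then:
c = -0.61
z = 0.78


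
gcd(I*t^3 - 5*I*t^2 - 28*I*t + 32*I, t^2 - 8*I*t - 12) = 1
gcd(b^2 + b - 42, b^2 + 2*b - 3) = 1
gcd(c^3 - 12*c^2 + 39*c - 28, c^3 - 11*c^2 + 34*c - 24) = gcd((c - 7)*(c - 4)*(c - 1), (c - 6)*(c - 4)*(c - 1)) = c^2 - 5*c + 4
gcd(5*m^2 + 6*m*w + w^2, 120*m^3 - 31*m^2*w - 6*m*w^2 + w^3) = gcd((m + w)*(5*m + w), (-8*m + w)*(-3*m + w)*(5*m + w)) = 5*m + w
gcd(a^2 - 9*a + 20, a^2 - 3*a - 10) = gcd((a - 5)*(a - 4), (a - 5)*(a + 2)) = a - 5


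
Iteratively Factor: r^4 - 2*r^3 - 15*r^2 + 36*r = (r + 4)*(r^3 - 6*r^2 + 9*r) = (r - 3)*(r + 4)*(r^2 - 3*r) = r*(r - 3)*(r + 4)*(r - 3)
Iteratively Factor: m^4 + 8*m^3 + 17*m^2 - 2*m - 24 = (m - 1)*(m^3 + 9*m^2 + 26*m + 24) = (m - 1)*(m + 2)*(m^2 + 7*m + 12) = (m - 1)*(m + 2)*(m + 4)*(m + 3)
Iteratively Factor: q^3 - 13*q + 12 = (q - 3)*(q^2 + 3*q - 4) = (q - 3)*(q - 1)*(q + 4)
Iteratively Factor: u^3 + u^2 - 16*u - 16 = (u - 4)*(u^2 + 5*u + 4) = (u - 4)*(u + 1)*(u + 4)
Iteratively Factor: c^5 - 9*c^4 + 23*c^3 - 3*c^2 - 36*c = (c - 3)*(c^4 - 6*c^3 + 5*c^2 + 12*c) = (c - 3)^2*(c^3 - 3*c^2 - 4*c) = (c - 3)^2*(c + 1)*(c^2 - 4*c) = c*(c - 3)^2*(c + 1)*(c - 4)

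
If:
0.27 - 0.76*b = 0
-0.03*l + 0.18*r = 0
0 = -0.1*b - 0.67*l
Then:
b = 0.36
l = -0.05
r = -0.01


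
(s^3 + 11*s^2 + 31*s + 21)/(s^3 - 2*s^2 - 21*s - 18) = (s + 7)/(s - 6)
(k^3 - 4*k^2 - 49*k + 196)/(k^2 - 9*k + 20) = (k^2 - 49)/(k - 5)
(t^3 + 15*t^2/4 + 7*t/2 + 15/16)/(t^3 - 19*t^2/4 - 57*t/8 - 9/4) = (t + 5/2)/(t - 6)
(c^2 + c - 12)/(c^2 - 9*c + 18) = (c + 4)/(c - 6)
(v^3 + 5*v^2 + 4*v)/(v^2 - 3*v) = (v^2 + 5*v + 4)/(v - 3)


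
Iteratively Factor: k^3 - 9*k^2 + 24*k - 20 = (k - 2)*(k^2 - 7*k + 10) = (k - 2)^2*(k - 5)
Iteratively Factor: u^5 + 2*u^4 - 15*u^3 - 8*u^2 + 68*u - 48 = (u - 1)*(u^4 + 3*u^3 - 12*u^2 - 20*u + 48) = (u - 2)*(u - 1)*(u^3 + 5*u^2 - 2*u - 24) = (u - 2)*(u - 1)*(u + 4)*(u^2 + u - 6) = (u - 2)^2*(u - 1)*(u + 4)*(u + 3)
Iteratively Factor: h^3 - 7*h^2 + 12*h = (h - 3)*(h^2 - 4*h) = h*(h - 3)*(h - 4)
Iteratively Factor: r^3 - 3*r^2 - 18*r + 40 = (r - 5)*(r^2 + 2*r - 8) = (r - 5)*(r + 4)*(r - 2)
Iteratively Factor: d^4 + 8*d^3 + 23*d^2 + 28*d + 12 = (d + 2)*(d^3 + 6*d^2 + 11*d + 6) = (d + 1)*(d + 2)*(d^2 + 5*d + 6) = (d + 1)*(d + 2)^2*(d + 3)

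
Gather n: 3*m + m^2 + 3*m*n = m^2 + 3*m*n + 3*m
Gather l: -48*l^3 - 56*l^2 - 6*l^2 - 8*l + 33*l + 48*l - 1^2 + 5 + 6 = -48*l^3 - 62*l^2 + 73*l + 10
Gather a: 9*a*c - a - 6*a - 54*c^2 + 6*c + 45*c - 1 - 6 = a*(9*c - 7) - 54*c^2 + 51*c - 7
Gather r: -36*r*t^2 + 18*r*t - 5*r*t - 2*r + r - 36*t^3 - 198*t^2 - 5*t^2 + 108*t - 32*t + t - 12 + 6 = r*(-36*t^2 + 13*t - 1) - 36*t^3 - 203*t^2 + 77*t - 6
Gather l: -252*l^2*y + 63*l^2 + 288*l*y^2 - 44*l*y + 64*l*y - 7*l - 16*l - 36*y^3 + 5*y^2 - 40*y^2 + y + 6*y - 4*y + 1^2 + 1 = l^2*(63 - 252*y) + l*(288*y^2 + 20*y - 23) - 36*y^3 - 35*y^2 + 3*y + 2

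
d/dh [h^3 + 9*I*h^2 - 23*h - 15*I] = 3*h^2 + 18*I*h - 23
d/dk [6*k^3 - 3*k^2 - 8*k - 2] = 18*k^2 - 6*k - 8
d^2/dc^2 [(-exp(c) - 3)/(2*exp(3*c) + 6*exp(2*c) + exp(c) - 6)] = (-16*exp(6*c) - 144*exp(5*c) - 424*exp(4*c) - 594*exp(3*c) - 594*exp(2*c) - 441*exp(c) - 54)*exp(c)/(8*exp(9*c) + 72*exp(8*c) + 228*exp(7*c) + 216*exp(6*c) - 318*exp(5*c) - 702*exp(4*c) + exp(3*c) + 630*exp(2*c) + 108*exp(c) - 216)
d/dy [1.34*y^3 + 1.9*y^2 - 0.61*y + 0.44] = 4.02*y^2 + 3.8*y - 0.61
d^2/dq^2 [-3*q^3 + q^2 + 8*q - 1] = 2 - 18*q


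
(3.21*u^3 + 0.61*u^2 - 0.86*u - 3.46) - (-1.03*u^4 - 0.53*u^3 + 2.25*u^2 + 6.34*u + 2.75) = 1.03*u^4 + 3.74*u^3 - 1.64*u^2 - 7.2*u - 6.21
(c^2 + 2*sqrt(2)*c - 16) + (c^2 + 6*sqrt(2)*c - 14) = 2*c^2 + 8*sqrt(2)*c - 30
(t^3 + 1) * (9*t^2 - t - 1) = 9*t^5 - t^4 - t^3 + 9*t^2 - t - 1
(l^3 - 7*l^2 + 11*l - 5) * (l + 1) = l^4 - 6*l^3 + 4*l^2 + 6*l - 5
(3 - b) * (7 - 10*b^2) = 10*b^3 - 30*b^2 - 7*b + 21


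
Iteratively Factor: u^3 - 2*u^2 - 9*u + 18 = (u - 2)*(u^2 - 9) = (u - 2)*(u + 3)*(u - 3)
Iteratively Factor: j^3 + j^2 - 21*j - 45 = (j + 3)*(j^2 - 2*j - 15) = (j - 5)*(j + 3)*(j + 3)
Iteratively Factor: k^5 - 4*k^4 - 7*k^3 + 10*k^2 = (k)*(k^4 - 4*k^3 - 7*k^2 + 10*k) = k*(k + 2)*(k^3 - 6*k^2 + 5*k) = k*(k - 1)*(k + 2)*(k^2 - 5*k) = k^2*(k - 1)*(k + 2)*(k - 5)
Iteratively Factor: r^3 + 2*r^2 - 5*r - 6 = (r + 3)*(r^2 - r - 2) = (r - 2)*(r + 3)*(r + 1)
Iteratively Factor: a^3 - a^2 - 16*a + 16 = (a - 1)*(a^2 - 16) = (a - 4)*(a - 1)*(a + 4)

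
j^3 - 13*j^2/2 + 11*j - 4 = (j - 4)*(j - 2)*(j - 1/2)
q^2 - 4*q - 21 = (q - 7)*(q + 3)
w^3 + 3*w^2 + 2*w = w*(w + 1)*(w + 2)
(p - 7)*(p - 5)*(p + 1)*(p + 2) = p^4 - 9*p^3 + p^2 + 81*p + 70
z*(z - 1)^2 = z^3 - 2*z^2 + z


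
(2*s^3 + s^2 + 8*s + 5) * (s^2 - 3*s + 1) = 2*s^5 - 5*s^4 + 7*s^3 - 18*s^2 - 7*s + 5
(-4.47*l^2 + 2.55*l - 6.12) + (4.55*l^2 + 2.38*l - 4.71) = 0.0800000000000001*l^2 + 4.93*l - 10.83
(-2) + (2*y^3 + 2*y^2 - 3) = 2*y^3 + 2*y^2 - 5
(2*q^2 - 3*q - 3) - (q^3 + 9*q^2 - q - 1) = -q^3 - 7*q^2 - 2*q - 2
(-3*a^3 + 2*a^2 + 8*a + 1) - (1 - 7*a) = -3*a^3 + 2*a^2 + 15*a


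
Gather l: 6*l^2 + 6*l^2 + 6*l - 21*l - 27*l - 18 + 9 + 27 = 12*l^2 - 42*l + 18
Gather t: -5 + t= t - 5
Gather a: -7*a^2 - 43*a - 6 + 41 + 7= -7*a^2 - 43*a + 42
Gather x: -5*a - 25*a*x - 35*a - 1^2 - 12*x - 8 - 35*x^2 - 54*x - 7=-40*a - 35*x^2 + x*(-25*a - 66) - 16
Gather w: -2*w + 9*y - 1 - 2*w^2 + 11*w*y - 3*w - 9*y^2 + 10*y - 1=-2*w^2 + w*(11*y - 5) - 9*y^2 + 19*y - 2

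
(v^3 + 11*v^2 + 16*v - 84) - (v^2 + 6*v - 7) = v^3 + 10*v^2 + 10*v - 77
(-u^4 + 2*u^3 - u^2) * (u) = -u^5 + 2*u^4 - u^3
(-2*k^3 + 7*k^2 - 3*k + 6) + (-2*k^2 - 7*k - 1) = -2*k^3 + 5*k^2 - 10*k + 5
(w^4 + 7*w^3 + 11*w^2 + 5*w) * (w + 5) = w^5 + 12*w^4 + 46*w^3 + 60*w^2 + 25*w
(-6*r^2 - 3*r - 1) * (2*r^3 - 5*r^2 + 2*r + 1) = -12*r^5 + 24*r^4 + r^3 - 7*r^2 - 5*r - 1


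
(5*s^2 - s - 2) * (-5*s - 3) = -25*s^3 - 10*s^2 + 13*s + 6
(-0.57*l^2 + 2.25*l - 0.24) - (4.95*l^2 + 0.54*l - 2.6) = -5.52*l^2 + 1.71*l + 2.36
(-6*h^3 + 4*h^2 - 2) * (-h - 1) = 6*h^4 + 2*h^3 - 4*h^2 + 2*h + 2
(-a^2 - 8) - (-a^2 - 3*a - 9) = 3*a + 1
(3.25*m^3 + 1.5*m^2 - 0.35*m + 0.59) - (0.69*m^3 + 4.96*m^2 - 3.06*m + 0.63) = 2.56*m^3 - 3.46*m^2 + 2.71*m - 0.04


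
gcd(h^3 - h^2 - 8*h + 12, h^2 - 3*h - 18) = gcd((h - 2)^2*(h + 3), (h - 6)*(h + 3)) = h + 3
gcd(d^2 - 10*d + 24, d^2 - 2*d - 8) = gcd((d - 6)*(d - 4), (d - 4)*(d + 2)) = d - 4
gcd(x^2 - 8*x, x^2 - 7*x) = x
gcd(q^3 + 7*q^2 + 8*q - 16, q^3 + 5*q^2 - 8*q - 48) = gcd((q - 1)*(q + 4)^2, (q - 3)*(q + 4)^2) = q^2 + 8*q + 16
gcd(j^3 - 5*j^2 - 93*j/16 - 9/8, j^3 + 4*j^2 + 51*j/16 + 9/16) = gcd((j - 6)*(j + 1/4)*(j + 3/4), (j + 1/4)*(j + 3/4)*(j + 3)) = j^2 + j + 3/16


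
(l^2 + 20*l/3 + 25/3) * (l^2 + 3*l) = l^4 + 29*l^3/3 + 85*l^2/3 + 25*l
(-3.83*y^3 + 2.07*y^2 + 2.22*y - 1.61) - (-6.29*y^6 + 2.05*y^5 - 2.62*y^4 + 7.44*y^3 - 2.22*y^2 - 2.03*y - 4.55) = 6.29*y^6 - 2.05*y^5 + 2.62*y^4 - 11.27*y^3 + 4.29*y^2 + 4.25*y + 2.94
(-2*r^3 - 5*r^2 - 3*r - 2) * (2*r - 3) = -4*r^4 - 4*r^3 + 9*r^2 + 5*r + 6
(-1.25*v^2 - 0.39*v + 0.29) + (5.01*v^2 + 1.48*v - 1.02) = 3.76*v^2 + 1.09*v - 0.73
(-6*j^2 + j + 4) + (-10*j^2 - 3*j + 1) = -16*j^2 - 2*j + 5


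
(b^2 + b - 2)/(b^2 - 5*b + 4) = (b + 2)/(b - 4)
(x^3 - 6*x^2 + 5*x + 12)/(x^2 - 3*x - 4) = x - 3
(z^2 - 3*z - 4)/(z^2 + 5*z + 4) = (z - 4)/(z + 4)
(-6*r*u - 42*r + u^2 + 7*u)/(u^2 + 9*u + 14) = (-6*r + u)/(u + 2)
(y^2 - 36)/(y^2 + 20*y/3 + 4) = 3*(y - 6)/(3*y + 2)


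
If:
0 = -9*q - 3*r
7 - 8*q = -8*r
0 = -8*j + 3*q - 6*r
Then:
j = 147/256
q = 7/32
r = -21/32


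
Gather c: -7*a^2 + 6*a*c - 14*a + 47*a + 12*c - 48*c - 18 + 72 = -7*a^2 + 33*a + c*(6*a - 36) + 54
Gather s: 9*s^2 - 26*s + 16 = 9*s^2 - 26*s + 16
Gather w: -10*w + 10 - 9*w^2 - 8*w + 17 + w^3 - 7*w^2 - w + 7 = w^3 - 16*w^2 - 19*w + 34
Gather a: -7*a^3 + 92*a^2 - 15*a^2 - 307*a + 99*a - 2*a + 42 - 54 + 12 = -7*a^3 + 77*a^2 - 210*a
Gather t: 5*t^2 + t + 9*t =5*t^2 + 10*t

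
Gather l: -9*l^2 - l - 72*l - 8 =-9*l^2 - 73*l - 8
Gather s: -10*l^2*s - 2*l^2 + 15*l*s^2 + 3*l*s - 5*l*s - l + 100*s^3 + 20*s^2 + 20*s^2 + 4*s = -2*l^2 - l + 100*s^3 + s^2*(15*l + 40) + s*(-10*l^2 - 2*l + 4)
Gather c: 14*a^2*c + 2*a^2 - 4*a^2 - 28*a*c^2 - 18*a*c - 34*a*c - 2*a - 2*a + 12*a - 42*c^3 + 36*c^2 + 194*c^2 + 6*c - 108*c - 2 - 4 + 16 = -2*a^2 + 8*a - 42*c^3 + c^2*(230 - 28*a) + c*(14*a^2 - 52*a - 102) + 10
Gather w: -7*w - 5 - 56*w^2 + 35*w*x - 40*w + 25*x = -56*w^2 + w*(35*x - 47) + 25*x - 5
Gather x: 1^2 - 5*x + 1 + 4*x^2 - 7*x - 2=4*x^2 - 12*x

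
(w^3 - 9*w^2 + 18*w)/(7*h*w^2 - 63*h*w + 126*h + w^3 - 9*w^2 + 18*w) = w/(7*h + w)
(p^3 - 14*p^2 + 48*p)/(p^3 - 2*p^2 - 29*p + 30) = p*(p - 8)/(p^2 + 4*p - 5)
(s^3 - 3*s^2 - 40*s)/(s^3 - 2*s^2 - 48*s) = (s + 5)/(s + 6)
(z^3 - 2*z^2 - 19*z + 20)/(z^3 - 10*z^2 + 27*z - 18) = (z^2 - z - 20)/(z^2 - 9*z + 18)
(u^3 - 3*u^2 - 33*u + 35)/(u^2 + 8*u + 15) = (u^2 - 8*u + 7)/(u + 3)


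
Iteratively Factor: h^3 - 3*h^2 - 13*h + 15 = (h - 1)*(h^2 - 2*h - 15) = (h - 5)*(h - 1)*(h + 3)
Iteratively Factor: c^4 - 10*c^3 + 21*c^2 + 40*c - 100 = (c + 2)*(c^3 - 12*c^2 + 45*c - 50) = (c - 5)*(c + 2)*(c^2 - 7*c + 10) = (c - 5)^2*(c + 2)*(c - 2)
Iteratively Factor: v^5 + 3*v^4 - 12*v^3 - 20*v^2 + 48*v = (v + 4)*(v^4 - v^3 - 8*v^2 + 12*v) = (v - 2)*(v + 4)*(v^3 + v^2 - 6*v) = v*(v - 2)*(v + 4)*(v^2 + v - 6) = v*(v - 2)^2*(v + 4)*(v + 3)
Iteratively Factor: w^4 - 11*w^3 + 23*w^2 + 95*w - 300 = (w - 5)*(w^3 - 6*w^2 - 7*w + 60) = (w - 5)^2*(w^2 - w - 12) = (w - 5)^2*(w - 4)*(w + 3)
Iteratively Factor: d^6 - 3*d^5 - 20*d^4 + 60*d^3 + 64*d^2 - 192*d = (d - 3)*(d^5 - 20*d^3 + 64*d) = (d - 4)*(d - 3)*(d^4 + 4*d^3 - 4*d^2 - 16*d) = (d - 4)*(d - 3)*(d + 2)*(d^3 + 2*d^2 - 8*d) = d*(d - 4)*(d - 3)*(d + 2)*(d^2 + 2*d - 8) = d*(d - 4)*(d - 3)*(d + 2)*(d + 4)*(d - 2)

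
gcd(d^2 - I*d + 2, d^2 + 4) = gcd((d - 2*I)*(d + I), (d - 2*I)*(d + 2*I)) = d - 2*I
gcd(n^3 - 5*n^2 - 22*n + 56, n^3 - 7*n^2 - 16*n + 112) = n^2 - 3*n - 28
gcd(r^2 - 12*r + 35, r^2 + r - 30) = r - 5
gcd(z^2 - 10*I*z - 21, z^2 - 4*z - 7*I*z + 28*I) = z - 7*I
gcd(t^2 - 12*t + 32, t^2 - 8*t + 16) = t - 4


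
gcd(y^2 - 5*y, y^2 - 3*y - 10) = y - 5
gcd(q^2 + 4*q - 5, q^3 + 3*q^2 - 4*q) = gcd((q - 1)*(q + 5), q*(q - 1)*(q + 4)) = q - 1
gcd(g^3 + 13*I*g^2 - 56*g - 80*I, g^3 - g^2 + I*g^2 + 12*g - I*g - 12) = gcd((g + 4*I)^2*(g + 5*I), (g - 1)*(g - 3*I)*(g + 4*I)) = g + 4*I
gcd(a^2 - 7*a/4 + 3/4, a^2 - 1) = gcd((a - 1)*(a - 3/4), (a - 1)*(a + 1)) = a - 1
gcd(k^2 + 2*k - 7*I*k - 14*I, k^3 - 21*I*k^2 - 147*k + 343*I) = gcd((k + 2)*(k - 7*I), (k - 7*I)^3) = k - 7*I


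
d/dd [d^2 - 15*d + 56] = 2*d - 15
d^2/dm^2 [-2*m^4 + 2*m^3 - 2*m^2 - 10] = -24*m^2 + 12*m - 4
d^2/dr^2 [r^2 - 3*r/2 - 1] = 2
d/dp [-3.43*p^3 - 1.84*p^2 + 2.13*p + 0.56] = -10.29*p^2 - 3.68*p + 2.13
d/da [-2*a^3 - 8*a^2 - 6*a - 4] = -6*a^2 - 16*a - 6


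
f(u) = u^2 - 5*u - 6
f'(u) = 2*u - 5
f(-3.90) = 28.71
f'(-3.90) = -12.80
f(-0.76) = -1.62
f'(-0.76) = -6.52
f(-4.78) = 40.75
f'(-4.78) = -14.56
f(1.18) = -10.51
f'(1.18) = -2.64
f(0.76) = -9.22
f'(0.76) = -3.48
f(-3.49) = 23.63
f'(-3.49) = -11.98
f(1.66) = -11.54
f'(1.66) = -1.68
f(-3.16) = 19.79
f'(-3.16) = -11.32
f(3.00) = -12.00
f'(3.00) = 1.00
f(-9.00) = 120.00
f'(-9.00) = -23.00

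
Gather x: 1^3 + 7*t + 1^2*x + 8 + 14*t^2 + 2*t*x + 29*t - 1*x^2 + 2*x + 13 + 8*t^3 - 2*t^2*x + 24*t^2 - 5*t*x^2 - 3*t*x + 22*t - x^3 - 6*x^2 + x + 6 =8*t^3 + 38*t^2 + 58*t - x^3 + x^2*(-5*t - 7) + x*(-2*t^2 - t + 4) + 28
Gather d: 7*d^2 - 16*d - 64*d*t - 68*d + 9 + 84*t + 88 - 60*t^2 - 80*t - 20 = 7*d^2 + d*(-64*t - 84) - 60*t^2 + 4*t + 77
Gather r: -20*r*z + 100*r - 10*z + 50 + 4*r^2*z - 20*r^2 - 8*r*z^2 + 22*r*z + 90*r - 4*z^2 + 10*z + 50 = r^2*(4*z - 20) + r*(-8*z^2 + 2*z + 190) - 4*z^2 + 100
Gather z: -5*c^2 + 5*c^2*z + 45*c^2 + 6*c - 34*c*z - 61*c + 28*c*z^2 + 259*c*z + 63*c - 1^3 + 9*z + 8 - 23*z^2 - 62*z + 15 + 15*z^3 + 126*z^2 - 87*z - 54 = 40*c^2 + 8*c + 15*z^3 + z^2*(28*c + 103) + z*(5*c^2 + 225*c - 140) - 32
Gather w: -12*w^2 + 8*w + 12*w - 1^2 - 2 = -12*w^2 + 20*w - 3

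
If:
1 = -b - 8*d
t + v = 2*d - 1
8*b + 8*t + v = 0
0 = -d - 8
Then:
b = 63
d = -8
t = -487/7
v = 368/7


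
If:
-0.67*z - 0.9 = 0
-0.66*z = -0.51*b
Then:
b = -1.74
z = -1.34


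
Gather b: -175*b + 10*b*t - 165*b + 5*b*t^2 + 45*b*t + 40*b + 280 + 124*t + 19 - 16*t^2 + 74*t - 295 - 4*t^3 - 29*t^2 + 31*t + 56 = b*(5*t^2 + 55*t - 300) - 4*t^3 - 45*t^2 + 229*t + 60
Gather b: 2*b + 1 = 2*b + 1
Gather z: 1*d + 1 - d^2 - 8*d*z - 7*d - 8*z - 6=-d^2 - 6*d + z*(-8*d - 8) - 5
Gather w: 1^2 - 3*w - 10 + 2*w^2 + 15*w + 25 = 2*w^2 + 12*w + 16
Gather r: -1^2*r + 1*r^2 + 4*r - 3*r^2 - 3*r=-2*r^2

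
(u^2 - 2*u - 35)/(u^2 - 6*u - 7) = (u + 5)/(u + 1)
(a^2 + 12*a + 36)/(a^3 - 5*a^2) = (a^2 + 12*a + 36)/(a^2*(a - 5))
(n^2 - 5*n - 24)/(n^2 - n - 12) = (n - 8)/(n - 4)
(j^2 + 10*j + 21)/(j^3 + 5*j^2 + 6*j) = (j + 7)/(j*(j + 2))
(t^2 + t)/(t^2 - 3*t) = (t + 1)/(t - 3)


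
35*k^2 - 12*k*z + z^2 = (-7*k + z)*(-5*k + z)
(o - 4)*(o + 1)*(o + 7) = o^3 + 4*o^2 - 25*o - 28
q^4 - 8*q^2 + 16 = (q - 2)^2*(q + 2)^2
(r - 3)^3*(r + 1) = r^4 - 8*r^3 + 18*r^2 - 27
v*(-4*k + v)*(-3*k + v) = 12*k^2*v - 7*k*v^2 + v^3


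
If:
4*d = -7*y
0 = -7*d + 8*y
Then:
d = 0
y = 0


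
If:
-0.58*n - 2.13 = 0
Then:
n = -3.67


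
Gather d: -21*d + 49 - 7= 42 - 21*d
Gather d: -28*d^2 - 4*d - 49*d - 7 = -28*d^2 - 53*d - 7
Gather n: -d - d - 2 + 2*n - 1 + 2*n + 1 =-2*d + 4*n - 2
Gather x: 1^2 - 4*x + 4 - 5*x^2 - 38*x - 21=-5*x^2 - 42*x - 16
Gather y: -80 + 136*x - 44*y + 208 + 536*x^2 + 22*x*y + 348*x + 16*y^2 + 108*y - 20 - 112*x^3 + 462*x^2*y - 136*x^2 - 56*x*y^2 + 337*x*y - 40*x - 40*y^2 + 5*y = -112*x^3 + 400*x^2 + 444*x + y^2*(-56*x - 24) + y*(462*x^2 + 359*x + 69) + 108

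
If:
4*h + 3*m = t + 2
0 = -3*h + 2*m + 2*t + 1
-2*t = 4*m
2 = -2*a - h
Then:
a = -15/14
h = 1/7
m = 2/7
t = -4/7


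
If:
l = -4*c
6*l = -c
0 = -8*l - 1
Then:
No Solution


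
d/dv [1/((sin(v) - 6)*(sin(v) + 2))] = 2*(2 - sin(v))*cos(v)/((sin(v) - 6)^2*(sin(v) + 2)^2)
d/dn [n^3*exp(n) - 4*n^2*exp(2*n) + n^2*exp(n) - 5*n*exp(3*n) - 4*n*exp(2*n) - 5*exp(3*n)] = (n^3 - 8*n^2*exp(n) + 4*n^2 - 15*n*exp(2*n) - 16*n*exp(n) + 2*n - 20*exp(2*n) - 4*exp(n))*exp(n)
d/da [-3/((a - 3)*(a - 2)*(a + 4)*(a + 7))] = 6*(2*a^3 + 9*a^2 - 21*a - 37)/(a^8 + 12*a^7 - 6*a^6 - 400*a^5 - 111*a^4 + 5124*a^3 - 1580*a^2 - 24864*a + 28224)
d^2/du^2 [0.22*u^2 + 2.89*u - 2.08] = 0.440000000000000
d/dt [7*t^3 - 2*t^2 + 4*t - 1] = 21*t^2 - 4*t + 4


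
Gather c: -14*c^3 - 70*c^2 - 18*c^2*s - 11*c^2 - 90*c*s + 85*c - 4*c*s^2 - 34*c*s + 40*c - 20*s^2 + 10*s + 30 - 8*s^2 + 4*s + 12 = -14*c^3 + c^2*(-18*s - 81) + c*(-4*s^2 - 124*s + 125) - 28*s^2 + 14*s + 42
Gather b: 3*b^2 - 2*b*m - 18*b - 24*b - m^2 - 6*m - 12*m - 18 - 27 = 3*b^2 + b*(-2*m - 42) - m^2 - 18*m - 45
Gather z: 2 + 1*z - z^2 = -z^2 + z + 2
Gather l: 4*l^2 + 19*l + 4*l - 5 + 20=4*l^2 + 23*l + 15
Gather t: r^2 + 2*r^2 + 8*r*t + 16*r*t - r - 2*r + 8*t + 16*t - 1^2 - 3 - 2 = 3*r^2 - 3*r + t*(24*r + 24) - 6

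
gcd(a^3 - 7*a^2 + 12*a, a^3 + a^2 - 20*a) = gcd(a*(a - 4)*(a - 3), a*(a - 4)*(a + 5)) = a^2 - 4*a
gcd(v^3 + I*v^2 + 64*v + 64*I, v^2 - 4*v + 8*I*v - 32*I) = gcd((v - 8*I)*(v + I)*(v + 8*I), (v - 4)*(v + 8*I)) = v + 8*I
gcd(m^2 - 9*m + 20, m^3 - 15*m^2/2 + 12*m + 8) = m - 4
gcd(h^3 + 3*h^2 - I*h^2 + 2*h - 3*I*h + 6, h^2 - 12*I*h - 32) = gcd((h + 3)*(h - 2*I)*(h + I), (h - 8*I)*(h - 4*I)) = 1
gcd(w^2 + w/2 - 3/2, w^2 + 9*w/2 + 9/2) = w + 3/2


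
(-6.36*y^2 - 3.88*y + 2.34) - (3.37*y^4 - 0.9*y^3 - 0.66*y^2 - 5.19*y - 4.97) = -3.37*y^4 + 0.9*y^3 - 5.7*y^2 + 1.31*y + 7.31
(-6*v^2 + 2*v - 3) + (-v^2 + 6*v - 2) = -7*v^2 + 8*v - 5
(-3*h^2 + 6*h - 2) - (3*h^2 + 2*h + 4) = -6*h^2 + 4*h - 6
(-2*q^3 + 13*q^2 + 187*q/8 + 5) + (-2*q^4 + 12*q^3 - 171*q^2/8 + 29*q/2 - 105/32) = -2*q^4 + 10*q^3 - 67*q^2/8 + 303*q/8 + 55/32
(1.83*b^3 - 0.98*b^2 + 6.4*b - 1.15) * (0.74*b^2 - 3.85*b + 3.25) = 1.3542*b^5 - 7.7707*b^4 + 14.4565*b^3 - 28.676*b^2 + 25.2275*b - 3.7375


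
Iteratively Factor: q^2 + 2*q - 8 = (q - 2)*(q + 4)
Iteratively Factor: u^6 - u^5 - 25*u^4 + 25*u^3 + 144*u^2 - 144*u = (u - 4)*(u^5 + 3*u^4 - 13*u^3 - 27*u^2 + 36*u) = (u - 4)*(u + 4)*(u^4 - u^3 - 9*u^2 + 9*u) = u*(u - 4)*(u + 4)*(u^3 - u^2 - 9*u + 9) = u*(u - 4)*(u + 3)*(u + 4)*(u^2 - 4*u + 3) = u*(u - 4)*(u - 3)*(u + 3)*(u + 4)*(u - 1)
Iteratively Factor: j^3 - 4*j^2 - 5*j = (j + 1)*(j^2 - 5*j) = j*(j + 1)*(j - 5)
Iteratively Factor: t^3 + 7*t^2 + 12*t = (t)*(t^2 + 7*t + 12) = t*(t + 3)*(t + 4)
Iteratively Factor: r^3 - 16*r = (r - 4)*(r^2 + 4*r) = (r - 4)*(r + 4)*(r)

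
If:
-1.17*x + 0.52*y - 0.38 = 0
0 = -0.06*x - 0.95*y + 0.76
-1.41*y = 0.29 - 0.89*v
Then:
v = 1.59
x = 0.03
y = 0.80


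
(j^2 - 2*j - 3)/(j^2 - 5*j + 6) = (j + 1)/(j - 2)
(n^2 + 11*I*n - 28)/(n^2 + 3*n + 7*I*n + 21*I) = (n + 4*I)/(n + 3)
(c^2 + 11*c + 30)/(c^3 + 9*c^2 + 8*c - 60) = 1/(c - 2)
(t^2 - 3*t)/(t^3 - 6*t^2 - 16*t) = (3 - t)/(-t^2 + 6*t + 16)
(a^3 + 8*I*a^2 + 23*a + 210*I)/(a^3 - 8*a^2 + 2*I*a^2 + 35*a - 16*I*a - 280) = (a + 6*I)/(a - 8)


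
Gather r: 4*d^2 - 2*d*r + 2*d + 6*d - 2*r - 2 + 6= 4*d^2 + 8*d + r*(-2*d - 2) + 4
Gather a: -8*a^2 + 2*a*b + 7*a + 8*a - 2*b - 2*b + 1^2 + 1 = -8*a^2 + a*(2*b + 15) - 4*b + 2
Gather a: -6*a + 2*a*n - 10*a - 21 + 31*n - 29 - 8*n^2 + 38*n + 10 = a*(2*n - 16) - 8*n^2 + 69*n - 40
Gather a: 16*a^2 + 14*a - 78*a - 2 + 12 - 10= 16*a^2 - 64*a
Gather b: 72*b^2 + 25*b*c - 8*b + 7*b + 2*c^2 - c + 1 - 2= 72*b^2 + b*(25*c - 1) + 2*c^2 - c - 1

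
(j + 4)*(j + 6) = j^2 + 10*j + 24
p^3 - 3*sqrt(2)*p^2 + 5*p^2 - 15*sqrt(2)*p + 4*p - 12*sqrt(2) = (p + 1)*(p + 4)*(p - 3*sqrt(2))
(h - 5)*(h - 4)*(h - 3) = h^3 - 12*h^2 + 47*h - 60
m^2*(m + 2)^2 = m^4 + 4*m^3 + 4*m^2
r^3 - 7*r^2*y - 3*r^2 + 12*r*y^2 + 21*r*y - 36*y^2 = (r - 3)*(r - 4*y)*(r - 3*y)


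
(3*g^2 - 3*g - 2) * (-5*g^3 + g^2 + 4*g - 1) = -15*g^5 + 18*g^4 + 19*g^3 - 17*g^2 - 5*g + 2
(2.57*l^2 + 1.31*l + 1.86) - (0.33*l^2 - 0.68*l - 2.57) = 2.24*l^2 + 1.99*l + 4.43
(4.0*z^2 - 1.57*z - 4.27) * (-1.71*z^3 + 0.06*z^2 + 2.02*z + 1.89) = -6.84*z^5 + 2.9247*z^4 + 15.2875*z^3 + 4.1324*z^2 - 11.5927*z - 8.0703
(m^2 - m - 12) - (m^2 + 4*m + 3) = -5*m - 15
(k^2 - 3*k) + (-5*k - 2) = k^2 - 8*k - 2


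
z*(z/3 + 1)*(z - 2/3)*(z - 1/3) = z^4/3 + 2*z^3/3 - 25*z^2/27 + 2*z/9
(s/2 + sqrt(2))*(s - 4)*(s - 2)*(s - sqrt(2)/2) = s^4/2 - 3*s^3 + 3*sqrt(2)*s^3/4 - 9*sqrt(2)*s^2/2 + 3*s^2 + 6*s + 6*sqrt(2)*s - 8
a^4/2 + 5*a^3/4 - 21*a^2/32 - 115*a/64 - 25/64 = (a/2 + 1/2)*(a - 5/4)*(a + 1/4)*(a + 5/2)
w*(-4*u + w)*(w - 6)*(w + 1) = -4*u*w^3 + 20*u*w^2 + 24*u*w + w^4 - 5*w^3 - 6*w^2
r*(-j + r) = -j*r + r^2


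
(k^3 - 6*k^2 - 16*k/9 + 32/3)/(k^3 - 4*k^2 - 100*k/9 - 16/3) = (3*k - 4)/(3*k + 2)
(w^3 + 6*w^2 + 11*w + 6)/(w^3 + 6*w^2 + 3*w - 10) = (w^2 + 4*w + 3)/(w^2 + 4*w - 5)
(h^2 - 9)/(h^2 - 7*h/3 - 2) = 3*(h + 3)/(3*h + 2)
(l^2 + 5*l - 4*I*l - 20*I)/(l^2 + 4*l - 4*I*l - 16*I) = (l + 5)/(l + 4)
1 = 1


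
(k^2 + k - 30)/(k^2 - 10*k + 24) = (k^2 + k - 30)/(k^2 - 10*k + 24)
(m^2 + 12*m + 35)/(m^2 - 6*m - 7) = (m^2 + 12*m + 35)/(m^2 - 6*m - 7)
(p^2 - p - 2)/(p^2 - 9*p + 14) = (p + 1)/(p - 7)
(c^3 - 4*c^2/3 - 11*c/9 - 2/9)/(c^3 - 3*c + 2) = (9*c^3 - 12*c^2 - 11*c - 2)/(9*(c^3 - 3*c + 2))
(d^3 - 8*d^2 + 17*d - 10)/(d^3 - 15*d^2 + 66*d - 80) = (d - 1)/(d - 8)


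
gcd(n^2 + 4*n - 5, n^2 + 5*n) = n + 5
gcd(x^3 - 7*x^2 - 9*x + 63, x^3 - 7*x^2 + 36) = x - 3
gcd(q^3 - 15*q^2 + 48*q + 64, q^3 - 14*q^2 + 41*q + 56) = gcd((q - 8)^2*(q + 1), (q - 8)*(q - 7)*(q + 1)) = q^2 - 7*q - 8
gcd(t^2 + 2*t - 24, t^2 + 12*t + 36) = t + 6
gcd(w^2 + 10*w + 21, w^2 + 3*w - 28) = w + 7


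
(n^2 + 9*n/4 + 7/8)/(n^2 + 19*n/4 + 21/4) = (n + 1/2)/(n + 3)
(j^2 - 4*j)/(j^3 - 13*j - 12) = j/(j^2 + 4*j + 3)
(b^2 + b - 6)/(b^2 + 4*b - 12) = (b + 3)/(b + 6)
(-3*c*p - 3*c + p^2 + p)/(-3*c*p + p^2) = (p + 1)/p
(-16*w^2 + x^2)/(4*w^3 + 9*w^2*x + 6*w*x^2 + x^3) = (-4*w + x)/(w^2 + 2*w*x + x^2)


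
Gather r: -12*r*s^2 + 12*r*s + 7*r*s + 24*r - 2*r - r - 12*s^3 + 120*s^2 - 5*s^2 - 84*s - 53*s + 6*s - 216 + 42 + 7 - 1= r*(-12*s^2 + 19*s + 21) - 12*s^3 + 115*s^2 - 131*s - 168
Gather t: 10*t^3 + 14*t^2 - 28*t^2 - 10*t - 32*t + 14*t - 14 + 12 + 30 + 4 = 10*t^3 - 14*t^2 - 28*t + 32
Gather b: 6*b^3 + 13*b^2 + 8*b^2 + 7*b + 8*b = 6*b^3 + 21*b^2 + 15*b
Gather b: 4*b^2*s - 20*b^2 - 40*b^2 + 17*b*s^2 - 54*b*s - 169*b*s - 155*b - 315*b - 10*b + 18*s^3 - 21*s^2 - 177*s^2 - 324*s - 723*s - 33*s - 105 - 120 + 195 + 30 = b^2*(4*s - 60) + b*(17*s^2 - 223*s - 480) + 18*s^3 - 198*s^2 - 1080*s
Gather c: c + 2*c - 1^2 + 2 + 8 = 3*c + 9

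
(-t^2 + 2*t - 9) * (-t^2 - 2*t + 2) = t^4 + 3*t^2 + 22*t - 18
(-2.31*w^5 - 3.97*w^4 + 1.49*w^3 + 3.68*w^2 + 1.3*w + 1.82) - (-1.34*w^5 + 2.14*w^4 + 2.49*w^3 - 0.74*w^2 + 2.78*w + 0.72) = -0.97*w^5 - 6.11*w^4 - 1.0*w^3 + 4.42*w^2 - 1.48*w + 1.1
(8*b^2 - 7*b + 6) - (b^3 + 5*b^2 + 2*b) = -b^3 + 3*b^2 - 9*b + 6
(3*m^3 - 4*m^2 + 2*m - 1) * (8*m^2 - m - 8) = 24*m^5 - 35*m^4 - 4*m^3 + 22*m^2 - 15*m + 8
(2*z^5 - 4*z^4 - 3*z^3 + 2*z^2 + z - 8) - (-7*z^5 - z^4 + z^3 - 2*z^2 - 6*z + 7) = 9*z^5 - 3*z^4 - 4*z^3 + 4*z^2 + 7*z - 15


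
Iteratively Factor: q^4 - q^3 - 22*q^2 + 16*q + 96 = (q - 4)*(q^3 + 3*q^2 - 10*q - 24) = (q - 4)*(q - 3)*(q^2 + 6*q + 8) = (q - 4)*(q - 3)*(q + 4)*(q + 2)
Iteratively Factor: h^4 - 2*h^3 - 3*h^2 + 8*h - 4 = (h + 2)*(h^3 - 4*h^2 + 5*h - 2) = (h - 1)*(h + 2)*(h^2 - 3*h + 2) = (h - 2)*(h - 1)*(h + 2)*(h - 1)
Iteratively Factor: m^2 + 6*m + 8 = (m + 4)*(m + 2)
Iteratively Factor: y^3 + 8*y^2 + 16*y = (y)*(y^2 + 8*y + 16) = y*(y + 4)*(y + 4)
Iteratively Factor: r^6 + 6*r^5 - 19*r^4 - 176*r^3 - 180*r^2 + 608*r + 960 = (r - 2)*(r^5 + 8*r^4 - 3*r^3 - 182*r^2 - 544*r - 480) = (r - 2)*(r + 4)*(r^4 + 4*r^3 - 19*r^2 - 106*r - 120) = (r - 2)*(r + 2)*(r + 4)*(r^3 + 2*r^2 - 23*r - 60) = (r - 5)*(r - 2)*(r + 2)*(r + 4)*(r^2 + 7*r + 12) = (r - 5)*(r - 2)*(r + 2)*(r + 4)^2*(r + 3)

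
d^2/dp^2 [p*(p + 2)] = 2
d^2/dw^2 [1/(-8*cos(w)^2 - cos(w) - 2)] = (256*sin(w)^4 - 65*sin(w)^2 - 32*cos(w) + 6*cos(3*w) - 161)/(-8*sin(w)^2 + cos(w) + 10)^3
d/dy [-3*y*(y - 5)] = 15 - 6*y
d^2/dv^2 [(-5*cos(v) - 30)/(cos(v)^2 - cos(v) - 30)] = 5*(-9*sin(v)^4*cos(v) - 25*sin(v)^4 + 710*sin(v)^2 - 1391*cos(v)/2 - 42*cos(3*v) + cos(5*v)/2 - 373)/(sin(v)^2 + cos(v) + 29)^3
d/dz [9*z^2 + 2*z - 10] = 18*z + 2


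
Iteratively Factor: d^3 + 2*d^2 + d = (d + 1)*(d^2 + d) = d*(d + 1)*(d + 1)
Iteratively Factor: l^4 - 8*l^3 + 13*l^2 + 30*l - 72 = (l - 4)*(l^3 - 4*l^2 - 3*l + 18) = (l - 4)*(l + 2)*(l^2 - 6*l + 9) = (l - 4)*(l - 3)*(l + 2)*(l - 3)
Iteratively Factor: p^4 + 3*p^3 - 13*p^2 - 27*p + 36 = (p + 3)*(p^3 - 13*p + 12) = (p + 3)*(p + 4)*(p^2 - 4*p + 3) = (p - 3)*(p + 3)*(p + 4)*(p - 1)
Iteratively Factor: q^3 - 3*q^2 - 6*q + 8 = (q - 1)*(q^2 - 2*q - 8) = (q - 1)*(q + 2)*(q - 4)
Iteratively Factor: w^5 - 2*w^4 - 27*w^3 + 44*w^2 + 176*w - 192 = (w - 1)*(w^4 - w^3 - 28*w^2 + 16*w + 192) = (w - 4)*(w - 1)*(w^3 + 3*w^2 - 16*w - 48) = (w - 4)*(w - 1)*(w + 3)*(w^2 - 16) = (w - 4)^2*(w - 1)*(w + 3)*(w + 4)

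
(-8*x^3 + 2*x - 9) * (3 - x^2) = 8*x^5 - 26*x^3 + 9*x^2 + 6*x - 27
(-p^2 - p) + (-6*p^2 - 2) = -7*p^2 - p - 2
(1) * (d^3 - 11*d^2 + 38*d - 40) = d^3 - 11*d^2 + 38*d - 40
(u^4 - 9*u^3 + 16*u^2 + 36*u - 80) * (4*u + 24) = 4*u^5 - 12*u^4 - 152*u^3 + 528*u^2 + 544*u - 1920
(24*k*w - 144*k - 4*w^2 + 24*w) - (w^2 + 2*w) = 24*k*w - 144*k - 5*w^2 + 22*w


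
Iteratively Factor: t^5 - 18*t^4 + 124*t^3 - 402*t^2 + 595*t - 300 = (t - 5)*(t^4 - 13*t^3 + 59*t^2 - 107*t + 60) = (t - 5)*(t - 4)*(t^3 - 9*t^2 + 23*t - 15) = (t - 5)^2*(t - 4)*(t^2 - 4*t + 3) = (t - 5)^2*(t - 4)*(t - 1)*(t - 3)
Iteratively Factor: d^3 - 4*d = (d - 2)*(d^2 + 2*d) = (d - 2)*(d + 2)*(d)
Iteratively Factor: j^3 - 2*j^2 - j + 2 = (j + 1)*(j^2 - 3*j + 2) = (j - 2)*(j + 1)*(j - 1)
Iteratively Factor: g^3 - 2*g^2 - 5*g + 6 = (g + 2)*(g^2 - 4*g + 3) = (g - 1)*(g + 2)*(g - 3)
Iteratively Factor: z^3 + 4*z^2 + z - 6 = (z + 2)*(z^2 + 2*z - 3) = (z - 1)*(z + 2)*(z + 3)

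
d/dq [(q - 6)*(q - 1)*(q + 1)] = 3*q^2 - 12*q - 1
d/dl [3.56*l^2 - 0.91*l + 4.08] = 7.12*l - 0.91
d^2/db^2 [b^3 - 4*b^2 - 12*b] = 6*b - 8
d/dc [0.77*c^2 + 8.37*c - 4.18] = 1.54*c + 8.37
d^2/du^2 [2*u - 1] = 0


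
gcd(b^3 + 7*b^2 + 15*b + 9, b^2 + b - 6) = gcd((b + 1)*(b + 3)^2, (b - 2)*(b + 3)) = b + 3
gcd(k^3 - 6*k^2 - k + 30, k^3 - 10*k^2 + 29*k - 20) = k - 5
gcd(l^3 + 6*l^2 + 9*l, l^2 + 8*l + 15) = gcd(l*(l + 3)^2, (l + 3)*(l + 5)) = l + 3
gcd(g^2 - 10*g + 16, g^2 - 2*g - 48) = g - 8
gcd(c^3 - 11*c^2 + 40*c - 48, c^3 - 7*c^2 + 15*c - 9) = c - 3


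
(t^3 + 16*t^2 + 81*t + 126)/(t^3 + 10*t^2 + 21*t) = (t + 6)/t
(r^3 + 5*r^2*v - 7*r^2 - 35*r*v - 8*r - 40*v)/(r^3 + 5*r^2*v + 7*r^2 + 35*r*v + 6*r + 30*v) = (r - 8)/(r + 6)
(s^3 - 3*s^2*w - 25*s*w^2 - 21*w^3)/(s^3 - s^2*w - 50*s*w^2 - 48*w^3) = (s^2 - 4*s*w - 21*w^2)/(s^2 - 2*s*w - 48*w^2)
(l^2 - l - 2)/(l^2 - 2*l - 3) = (l - 2)/(l - 3)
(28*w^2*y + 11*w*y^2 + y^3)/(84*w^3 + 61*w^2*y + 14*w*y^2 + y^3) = y/(3*w + y)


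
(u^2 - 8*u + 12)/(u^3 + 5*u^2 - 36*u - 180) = (u - 2)/(u^2 + 11*u + 30)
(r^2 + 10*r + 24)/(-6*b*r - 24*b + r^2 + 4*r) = (r + 6)/(-6*b + r)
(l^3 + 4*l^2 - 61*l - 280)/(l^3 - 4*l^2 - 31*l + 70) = (l^2 - l - 56)/(l^2 - 9*l + 14)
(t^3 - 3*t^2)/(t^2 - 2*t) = t*(t - 3)/(t - 2)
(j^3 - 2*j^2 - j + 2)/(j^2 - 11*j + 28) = (j^3 - 2*j^2 - j + 2)/(j^2 - 11*j + 28)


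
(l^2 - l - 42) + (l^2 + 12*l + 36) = 2*l^2 + 11*l - 6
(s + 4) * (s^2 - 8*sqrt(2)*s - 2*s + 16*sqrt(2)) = s^3 - 8*sqrt(2)*s^2 + 2*s^2 - 16*sqrt(2)*s - 8*s + 64*sqrt(2)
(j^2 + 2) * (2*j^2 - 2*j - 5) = 2*j^4 - 2*j^3 - j^2 - 4*j - 10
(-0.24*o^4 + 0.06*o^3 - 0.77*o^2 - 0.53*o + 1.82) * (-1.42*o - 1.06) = 0.3408*o^5 + 0.1692*o^4 + 1.0298*o^3 + 1.5688*o^2 - 2.0226*o - 1.9292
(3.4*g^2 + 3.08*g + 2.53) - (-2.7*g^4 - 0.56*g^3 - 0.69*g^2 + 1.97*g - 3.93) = 2.7*g^4 + 0.56*g^3 + 4.09*g^2 + 1.11*g + 6.46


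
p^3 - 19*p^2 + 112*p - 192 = (p - 8)^2*(p - 3)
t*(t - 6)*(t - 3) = t^3 - 9*t^2 + 18*t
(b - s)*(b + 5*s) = b^2 + 4*b*s - 5*s^2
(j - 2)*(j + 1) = j^2 - j - 2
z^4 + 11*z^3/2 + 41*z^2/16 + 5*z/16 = z*(z + 1/4)^2*(z + 5)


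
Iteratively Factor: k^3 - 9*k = (k - 3)*(k^2 + 3*k) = k*(k - 3)*(k + 3)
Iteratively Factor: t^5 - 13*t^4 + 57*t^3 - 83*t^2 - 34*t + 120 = (t - 4)*(t^4 - 9*t^3 + 21*t^2 + t - 30) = (t - 4)*(t - 2)*(t^3 - 7*t^2 + 7*t + 15) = (t - 4)*(t - 3)*(t - 2)*(t^2 - 4*t - 5) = (t - 4)*(t - 3)*(t - 2)*(t + 1)*(t - 5)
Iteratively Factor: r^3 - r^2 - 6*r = (r + 2)*(r^2 - 3*r) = (r - 3)*(r + 2)*(r)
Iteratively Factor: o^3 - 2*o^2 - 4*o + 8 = (o + 2)*(o^2 - 4*o + 4) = (o - 2)*(o + 2)*(o - 2)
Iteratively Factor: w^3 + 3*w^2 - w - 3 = (w + 1)*(w^2 + 2*w - 3) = (w + 1)*(w + 3)*(w - 1)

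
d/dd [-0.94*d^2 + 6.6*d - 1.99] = 6.6 - 1.88*d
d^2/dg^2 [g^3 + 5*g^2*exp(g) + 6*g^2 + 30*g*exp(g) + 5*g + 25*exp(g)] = 5*g^2*exp(g) + 50*g*exp(g) + 6*g + 95*exp(g) + 12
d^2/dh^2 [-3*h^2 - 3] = -6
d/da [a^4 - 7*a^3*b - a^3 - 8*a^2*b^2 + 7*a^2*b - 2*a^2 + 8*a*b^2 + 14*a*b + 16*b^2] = 4*a^3 - 21*a^2*b - 3*a^2 - 16*a*b^2 + 14*a*b - 4*a + 8*b^2 + 14*b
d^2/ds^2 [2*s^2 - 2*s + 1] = 4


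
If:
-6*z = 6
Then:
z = -1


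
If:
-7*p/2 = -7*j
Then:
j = p/2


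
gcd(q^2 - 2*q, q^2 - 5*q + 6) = q - 2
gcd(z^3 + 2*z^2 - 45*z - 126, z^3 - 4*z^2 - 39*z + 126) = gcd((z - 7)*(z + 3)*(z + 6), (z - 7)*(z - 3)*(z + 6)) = z^2 - z - 42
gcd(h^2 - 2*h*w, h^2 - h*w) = h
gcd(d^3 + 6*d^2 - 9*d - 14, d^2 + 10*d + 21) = d + 7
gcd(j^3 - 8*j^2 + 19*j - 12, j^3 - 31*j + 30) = j - 1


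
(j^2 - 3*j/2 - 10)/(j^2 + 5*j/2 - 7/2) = (2*j^2 - 3*j - 20)/(2*j^2 + 5*j - 7)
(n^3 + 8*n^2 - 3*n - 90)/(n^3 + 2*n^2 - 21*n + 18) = (n + 5)/(n - 1)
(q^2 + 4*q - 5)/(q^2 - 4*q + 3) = (q + 5)/(q - 3)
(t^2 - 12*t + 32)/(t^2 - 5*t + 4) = (t - 8)/(t - 1)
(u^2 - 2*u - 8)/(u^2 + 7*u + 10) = (u - 4)/(u + 5)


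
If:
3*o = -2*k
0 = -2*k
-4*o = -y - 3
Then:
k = 0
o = 0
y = -3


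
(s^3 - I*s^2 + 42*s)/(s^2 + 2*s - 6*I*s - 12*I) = s*(s^2 - I*s + 42)/(s^2 + 2*s - 6*I*s - 12*I)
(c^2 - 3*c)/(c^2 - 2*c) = (c - 3)/(c - 2)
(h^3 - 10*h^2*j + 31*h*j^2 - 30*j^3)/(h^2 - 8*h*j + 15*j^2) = h - 2*j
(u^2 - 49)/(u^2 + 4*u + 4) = (u^2 - 49)/(u^2 + 4*u + 4)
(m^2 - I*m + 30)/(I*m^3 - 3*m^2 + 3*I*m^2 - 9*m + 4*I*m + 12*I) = (-I*m^2 - m - 30*I)/(m^3 + 3*m^2*(1 + I) + m*(4 + 9*I) + 12)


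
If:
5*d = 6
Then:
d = 6/5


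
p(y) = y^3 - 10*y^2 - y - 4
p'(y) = 3*y^2 - 20*y - 1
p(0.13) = -4.30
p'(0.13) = -3.55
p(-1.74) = -37.80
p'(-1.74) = 42.88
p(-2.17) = -59.14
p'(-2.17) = 56.53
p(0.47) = -6.58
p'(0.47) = -9.74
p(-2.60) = -86.58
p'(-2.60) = 71.28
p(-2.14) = -57.46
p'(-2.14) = 55.54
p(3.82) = -98.00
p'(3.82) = -33.62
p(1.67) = -28.90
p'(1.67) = -26.03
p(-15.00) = -5614.00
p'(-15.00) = 974.00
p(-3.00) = -118.00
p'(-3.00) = 86.00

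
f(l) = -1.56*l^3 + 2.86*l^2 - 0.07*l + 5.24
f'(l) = -4.68*l^2 + 5.72*l - 0.07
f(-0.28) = 5.52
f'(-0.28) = -2.04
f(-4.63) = 221.71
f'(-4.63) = -126.88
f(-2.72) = 57.98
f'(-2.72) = -50.25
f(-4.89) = 256.38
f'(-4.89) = -139.95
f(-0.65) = 6.92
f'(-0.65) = -5.77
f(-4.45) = 199.66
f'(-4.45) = -118.20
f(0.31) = 5.45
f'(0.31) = 1.25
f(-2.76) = 60.02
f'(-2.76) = -51.51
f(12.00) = -2279.44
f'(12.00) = -605.35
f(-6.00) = 445.58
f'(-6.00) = -202.87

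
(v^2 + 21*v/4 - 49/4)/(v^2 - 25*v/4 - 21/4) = (-4*v^2 - 21*v + 49)/(-4*v^2 + 25*v + 21)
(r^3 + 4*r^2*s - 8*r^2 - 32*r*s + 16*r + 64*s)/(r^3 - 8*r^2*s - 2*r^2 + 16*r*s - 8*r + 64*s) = (r^2 + 4*r*s - 4*r - 16*s)/(r^2 - 8*r*s + 2*r - 16*s)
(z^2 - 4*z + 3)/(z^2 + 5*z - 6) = (z - 3)/(z + 6)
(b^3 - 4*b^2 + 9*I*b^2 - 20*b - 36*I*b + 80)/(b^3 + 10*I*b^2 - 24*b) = (b^2 + b*(-4 + 5*I) - 20*I)/(b*(b + 6*I))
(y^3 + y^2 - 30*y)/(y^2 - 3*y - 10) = y*(y + 6)/(y + 2)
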